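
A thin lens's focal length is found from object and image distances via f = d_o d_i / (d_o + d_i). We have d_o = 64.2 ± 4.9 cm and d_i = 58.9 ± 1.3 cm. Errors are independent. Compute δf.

∂f/∂d_o = (d_i/(d_o+d_i))² = 0.229;  ∂f/∂d_i = (d_o/(d_o+d_i))² = 0.272
δf = √((∂f/∂d_o · δd_o)² + (∂f/∂d_i · δd_i)²) = √(1.26 + 0.125) = 1.18 cm

1.18 cm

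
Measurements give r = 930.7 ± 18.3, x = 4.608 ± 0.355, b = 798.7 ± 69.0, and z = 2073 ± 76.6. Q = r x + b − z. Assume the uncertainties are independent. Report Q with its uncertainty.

3014 ± 356

Let p = r·x = 4289. δp/p = √((1·δr/r)² + (1·δx/x)²) = √(0.000387 + 0.00594) = 0.0795, so δp = 341.
Q = p + b − z: δQ = √(δp² + δb² + δz²) = √(1.16e+05 + 4760 + 5870) = 356
Q = 3014.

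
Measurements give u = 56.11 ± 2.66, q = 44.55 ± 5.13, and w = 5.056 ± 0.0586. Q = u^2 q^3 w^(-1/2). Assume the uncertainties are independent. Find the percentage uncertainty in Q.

Q is a product of powers, so relative uncertainties combine in quadrature:
  (2·δu/u)² = (2×0.0474)² = 0.00899;  (3·δq/q)² = (3×0.115)² = 0.119;  (−½·δw/w)² = (-0.5×0.0116)² = 3.36e-05
δQ/Q = √(0.128) = 0.358

35.8%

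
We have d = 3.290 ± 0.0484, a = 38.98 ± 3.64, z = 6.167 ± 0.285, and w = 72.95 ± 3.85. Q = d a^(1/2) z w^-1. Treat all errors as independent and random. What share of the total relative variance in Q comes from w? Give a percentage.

(δQ/Q)² = (1·δd/d)² + (½·δa/a)² + (1·δz/z)² + (-1·δw/w)²
  d term: (1×0.0147)² = 0.000216
  a term: (0.5×0.0934)² = 0.00218
  z term: (1×0.0462)² = 0.00214
  w term: (-1×0.0528)² = 0.00279
Total = 0.00732. Share from w = 0.00279/0.00732 = 0.381.

38.1%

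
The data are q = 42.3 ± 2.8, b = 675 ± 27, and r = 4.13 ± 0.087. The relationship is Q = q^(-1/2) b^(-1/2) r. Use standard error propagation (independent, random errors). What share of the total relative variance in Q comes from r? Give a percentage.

22.9%

(δQ/Q)² = (−½·δq/q)² + (−½·δb/b)² + (1·δr/r)²
  q term: (-0.5×0.0662)² = 0.00110
  b term: (-0.5×0.0400)² = 0.000400
  r term: (1×0.0211)² = 0.000444
Total = 0.00194. Share from r = 0.000444/0.00194 = 0.229.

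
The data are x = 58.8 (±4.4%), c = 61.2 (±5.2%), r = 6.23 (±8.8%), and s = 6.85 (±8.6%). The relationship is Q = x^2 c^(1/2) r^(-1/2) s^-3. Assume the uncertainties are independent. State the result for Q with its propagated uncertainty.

For a monomial Q ∝ x^2, c^(1/2), r^(-1/2), s^-3, fractional errors add in quadrature:
  (2·δx/x)² = (2×0.0440)² = 0.00774;  (½·δc/c)² = (0.5×0.0520)² = 0.000676;  (−½·δr/r)² = (-0.5×0.0880)² = 0.00194;  (-3·δs/s)² = (-3×0.0860)² = 0.0666
δQ/Q = √(0.0769) = 0.277
Q = 33.7, so δQ = 0.277 × 33.7 = 9.35.

33.7 ± 9.35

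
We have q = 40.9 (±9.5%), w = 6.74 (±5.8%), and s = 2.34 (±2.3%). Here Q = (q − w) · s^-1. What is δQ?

1.70

Let u = q − w = 34.2. δu = √(δq² + δw²) = √(15.1 + 0.153) = 3.91, so δu/u = 0.114.
Q is then a monomial in u, s:
δQ/Q = √((δu/u)² + (-1·δs/s)²) = √(0.0131 + 0.000529) = 0.117
Q = 14.6, so δQ = 0.117 × 14.6 = 1.70.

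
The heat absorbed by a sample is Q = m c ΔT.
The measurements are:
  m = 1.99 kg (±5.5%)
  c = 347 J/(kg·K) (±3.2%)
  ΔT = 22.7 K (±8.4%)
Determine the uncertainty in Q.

Relative error in a monomial: (δQ/Q)² = Σ (nᵢ · δxᵢ/xᵢ)².
  (1·δm/m)² = (1×0.0550)² = 0.00302;  (1·δc/c)² = (1×0.0320)² = 0.00102;  (1·δΔT/ΔT)² = (1×0.0840)² = 0.00706
δQ/Q = √(0.0111) = 0.105
Q = 15700 J, so δQ = 0.105 × 15700 = 1650 J.

1650 J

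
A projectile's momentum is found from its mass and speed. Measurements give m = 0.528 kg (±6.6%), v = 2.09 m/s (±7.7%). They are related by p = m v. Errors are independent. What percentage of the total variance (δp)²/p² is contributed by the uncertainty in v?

(δp/p)² = (1·δm/m)² + (1·δv/v)²
  m term: (1×0.0660)² = 0.00436
  v term: (1×0.0770)² = 0.00593
Total = 0.0103. Share from v = 0.00593/0.0103 = 0.576.

57.6%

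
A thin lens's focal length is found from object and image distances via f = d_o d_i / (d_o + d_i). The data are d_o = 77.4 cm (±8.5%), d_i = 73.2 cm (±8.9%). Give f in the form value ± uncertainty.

37.6 ± 2.32 cm

∂f/∂d_o = (d_i/(d_o+d_i))² = 0.236;  ∂f/∂d_i = (d_o/(d_o+d_i))² = 0.264
δf = √((∂f/∂d_o · δd_o)² + (∂f/∂d_i · δd_i)²) = √(2.42 + 2.96) = 2.32 cm
f = 37.6 cm.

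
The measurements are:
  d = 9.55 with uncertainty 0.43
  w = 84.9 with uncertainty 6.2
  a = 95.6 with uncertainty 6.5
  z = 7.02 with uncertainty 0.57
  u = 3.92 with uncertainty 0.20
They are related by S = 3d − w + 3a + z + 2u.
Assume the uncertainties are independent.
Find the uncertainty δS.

S is a linear combination, so absolute uncertainties add in quadrature:
  (3·δd)² = 1.66;  (δw)² = 38.4;  (3·δa)² = 380;  (δz)² = 0.325;  (2·δu)² = 0.160
δS = √(421) = 20.5

20.5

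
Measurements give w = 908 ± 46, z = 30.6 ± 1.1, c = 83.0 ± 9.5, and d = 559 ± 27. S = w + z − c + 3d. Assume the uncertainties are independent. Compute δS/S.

Each term contributes (cᵢ δxᵢ)² to (δS)²:
  (δw)² = 2120;  (δz)² = 1.21;  (δc)² = 90.2;  (3·δd)² = 6560
δS = √(8770) = 93.6
S = 2530, so δS/S = 93.6/2530 = 0.0370.

0.0370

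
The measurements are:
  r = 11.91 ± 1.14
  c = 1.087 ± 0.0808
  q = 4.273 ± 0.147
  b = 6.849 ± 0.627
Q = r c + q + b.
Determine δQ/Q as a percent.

7.05%

Let p = r·c = 12.95. δp/p = √((1·δr/r)² + (1·δc/c)²) = √(0.00916 + 0.00553) = 0.121, so δp = 1.57.
Q = p + q + b: δQ = √(δp² + δq² + δb²) = √(2.46 + 0.0216 + 0.393) = 1.70
Q = 24.07, so δQ/Q = 1.70/24.07 = 0.0705.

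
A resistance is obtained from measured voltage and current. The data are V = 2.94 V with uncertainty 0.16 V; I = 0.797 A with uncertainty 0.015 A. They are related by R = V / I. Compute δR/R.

0.0576

Relative error in a monomial: (δR/R)² = Σ (nᵢ · δxᵢ/xᵢ)².
  (1·δV/V)² = (1×0.0544)² = 0.00296;  (-1·δI/I)² = (-1×0.0188)² = 0.000354
δR/R = √(0.00332) = 0.0576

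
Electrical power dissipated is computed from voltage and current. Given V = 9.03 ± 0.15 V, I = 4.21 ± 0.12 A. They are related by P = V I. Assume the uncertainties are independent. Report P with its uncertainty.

Relative error in a monomial: (δP/P)² = Σ (nᵢ · δxᵢ/xᵢ)².
  (1·δV/V)² = (1×0.0166)² = 0.000276;  (1·δI/I)² = (1×0.0285)² = 0.000812
δP/P = √(0.00109) = 0.0330
P = 38.0 W, so δP = 0.0330 × 38.0 = 1.25 W.

38.0 ± 1.25 W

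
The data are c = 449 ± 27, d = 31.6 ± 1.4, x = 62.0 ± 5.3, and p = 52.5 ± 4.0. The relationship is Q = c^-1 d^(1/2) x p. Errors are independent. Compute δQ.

5.35

For a monomial Q ∝ c^-1, d^(1/2), x, p, fractional errors add in quadrature:
  (-1·δc/c)² = (-1×0.0601)² = 0.00362;  (½·δd/d)² = (0.5×0.0443)² = 0.000491;  (1·δx/x)² = (1×0.0855)² = 0.00731;  (1·δp/p)² = (1×0.0762)² = 0.00580
δQ/Q = √(0.0172) = 0.131
Q = 40.8, so δQ = 0.131 × 40.8 = 5.35.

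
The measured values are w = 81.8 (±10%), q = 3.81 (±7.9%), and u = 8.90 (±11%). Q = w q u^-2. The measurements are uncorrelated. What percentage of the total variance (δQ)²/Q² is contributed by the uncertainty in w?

15.5%

(δQ/Q)² = (1·δw/w)² + (1·δq/q)² + (-2·δu/u)²
  w term: (1×0.100)² = 0.0100
  q term: (1×0.0790)² = 0.00624
  u term: (-2×0.110)² = 0.0484
Total = 0.0646. Share from w = 0.0100/0.0646 = 0.155.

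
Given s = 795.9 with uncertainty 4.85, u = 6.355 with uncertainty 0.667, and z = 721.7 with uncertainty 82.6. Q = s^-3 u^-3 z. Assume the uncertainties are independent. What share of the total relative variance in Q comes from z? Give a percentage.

11.6%

(δQ/Q)² = (-3·δs/s)² + (-3·δu/u)² + (1·δz/z)²
  s term: (-3×0.00609)² = 0.000334
  u term: (-3×0.105)² = 0.0991
  z term: (1×0.114)² = 0.0131
Total = 0.113. Share from z = 0.0131/0.113 = 0.116.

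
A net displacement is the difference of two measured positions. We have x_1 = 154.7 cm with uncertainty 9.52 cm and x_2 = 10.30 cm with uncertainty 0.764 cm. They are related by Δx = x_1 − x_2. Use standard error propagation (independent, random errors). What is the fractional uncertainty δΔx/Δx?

0.0661

Each term contributes (cᵢ δxᵢ)² to (δΔx)²:
  (δx_1)² = 90.6;  (δx_2)² = 0.584
δΔx = √(91.2) = 9.55 cm
Δx = 144.4 cm, so δΔx/Δx = 9.55/144.4 = 0.0661.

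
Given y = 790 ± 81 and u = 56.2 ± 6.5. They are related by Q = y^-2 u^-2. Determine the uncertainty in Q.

Products/powers → add relative errors in quadrature, weighted by exponent:
  (-2·δy/y)² = (-2×0.103)² = 0.0421;  (-2·δu/u)² = (-2×0.116)² = 0.0535
δQ/Q = √(0.0956) = 0.309
Q = 5.07e-10, so δQ = 0.309 × 5.07e-10 = 1.57e-10.

1.57e-10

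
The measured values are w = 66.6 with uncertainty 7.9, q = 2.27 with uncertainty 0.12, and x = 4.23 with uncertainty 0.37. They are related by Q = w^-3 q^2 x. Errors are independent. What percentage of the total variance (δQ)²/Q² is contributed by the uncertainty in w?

87.1%

(δQ/Q)² = (-3·δw/w)² + (2·δq/q)² + (1·δx/x)²
  w term: (-3×0.119)² = 0.127
  q term: (2×0.0529)² = 0.0112
  x term: (1×0.0875)² = 0.00765
Total = 0.145. Share from w = 0.127/0.145 = 0.871.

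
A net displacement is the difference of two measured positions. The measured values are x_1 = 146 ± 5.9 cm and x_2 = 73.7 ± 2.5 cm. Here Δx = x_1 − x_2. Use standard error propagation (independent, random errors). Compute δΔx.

Sums and differences: (δΔx)² = Σ (cᵢ δxᵢ)².
  (δx_1)² = 34.8;  (δx_2)² = 6.25
δΔx = √(41.1) = 6.41 cm

6.41 cm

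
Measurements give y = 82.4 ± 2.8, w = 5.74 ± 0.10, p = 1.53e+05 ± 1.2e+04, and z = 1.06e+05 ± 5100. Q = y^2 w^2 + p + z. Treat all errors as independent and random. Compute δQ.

21500

Let h = y^2·w^2 = 2.24e+05. δh/h = √((2·δy/y)² + (2·δw/w)²) = √(0.00462 + 0.00121) = 0.0764, so δh = 17100.
Q = h + p + z: δQ = √(δh² + δp² + δz²) = √(2.92e+08 + 1.44e+08 + 2.6e+07) = 21500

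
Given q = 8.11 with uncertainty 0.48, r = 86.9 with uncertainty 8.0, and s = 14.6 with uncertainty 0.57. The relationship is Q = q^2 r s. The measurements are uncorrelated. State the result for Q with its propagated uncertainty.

Each factor contributes (exponent × relative error)² to (δQ/Q)²:
  (2·δq/q)² = (2×0.0592)² = 0.0140;  (1·δr/r)² = (1×0.0921)² = 0.00848;  (1·δs/s)² = (1×0.0390)² = 0.00152
δQ/Q = √(0.0240) = 0.155
Q = 83400, so δQ = 0.155 × 83400 = 12900.

83400 ± 12900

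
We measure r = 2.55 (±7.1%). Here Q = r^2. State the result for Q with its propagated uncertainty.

6.50 ± 0.923

Q ∝ r^2, so δQ/Q = |2| · δr/r = 2 × 0.0710 = 0.142.
Q = 6.50, so δQ = 0.142 × 6.50 = 0.923.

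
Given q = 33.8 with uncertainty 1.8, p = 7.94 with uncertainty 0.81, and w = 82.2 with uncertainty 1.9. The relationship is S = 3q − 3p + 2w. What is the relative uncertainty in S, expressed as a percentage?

Each term contributes (cᵢ δxᵢ)² to (δS)²:
  (3·δq)² = 29.2;  (3·δp)² = 5.90;  (2·δw)² = 14.4
δS = √(49.5) = 7.04
S = 242, so δS/S = 7.04/242 = 0.0291.

2.91%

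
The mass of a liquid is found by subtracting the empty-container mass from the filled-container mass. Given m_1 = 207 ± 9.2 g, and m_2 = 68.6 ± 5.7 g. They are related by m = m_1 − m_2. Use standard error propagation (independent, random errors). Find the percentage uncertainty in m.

Absolute uncertainties add in quadrature for a linear combination:
  (δm_1)² = 84.6;  (δm_2)² = 32.5
δm = √(117) = 10.8 g
m = 138 g, so δm/m = 10.8/138 = 0.0782.

7.82%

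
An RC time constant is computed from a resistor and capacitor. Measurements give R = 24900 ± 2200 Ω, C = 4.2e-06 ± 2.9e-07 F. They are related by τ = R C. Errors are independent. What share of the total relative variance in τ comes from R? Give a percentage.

62.1%

(δτ/τ)² = (1·δR/R)² + (1·δC/C)²
  R term: (1×0.0884)² = 0.00781
  C term: (1×0.0690)² = 0.00477
Total = 0.0126. Share from R = 0.00781/0.0126 = 0.621.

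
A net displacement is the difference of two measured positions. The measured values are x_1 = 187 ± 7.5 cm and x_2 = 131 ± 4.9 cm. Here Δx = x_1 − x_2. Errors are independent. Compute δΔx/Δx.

0.160

Each term contributes (cᵢ δxᵢ)² to (δΔx)²:
  (δx_1)² = 56.2;  (δx_2)² = 24.0
δΔx = √(80.3) = 8.96 cm
Δx = 56.0 cm, so δΔx/Δx = 8.96/56.0 = 0.160.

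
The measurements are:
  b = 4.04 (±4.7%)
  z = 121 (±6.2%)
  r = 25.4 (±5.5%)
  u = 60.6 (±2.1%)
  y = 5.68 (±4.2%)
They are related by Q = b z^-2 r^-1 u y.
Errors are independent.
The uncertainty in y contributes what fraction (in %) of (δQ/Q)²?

7.73%

(δQ/Q)² = (1·δb/b)² + (-2·δz/z)² + (-1·δr/r)² + (1·δu/u)² + (1·δy/y)²
  b term: (1×0.0470)² = 0.00221
  z term: (-2×0.0620)² = 0.0154
  r term: (-1×0.0550)² = 0.00303
  u term: (1×0.0210)² = 0.000441
  y term: (1×0.0420)² = 0.00176
Total = 0.0228. Share from y = 0.00176/0.0228 = 0.0773.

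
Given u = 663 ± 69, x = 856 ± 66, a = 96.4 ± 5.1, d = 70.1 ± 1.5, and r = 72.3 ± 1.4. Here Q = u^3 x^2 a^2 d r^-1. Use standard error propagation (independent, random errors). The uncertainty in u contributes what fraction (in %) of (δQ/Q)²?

(δQ/Q)² = (3·δu/u)² + (2·δx/x)² + (2·δa/a)² + (1·δd/d)² + (-1·δr/r)²
  u term: (3×0.104)² = 0.0975
  x term: (2×0.0771)² = 0.0238
  a term: (2×0.0529)² = 0.0112
  d term: (1×0.0214)² = 0.000458
  r term: (-1×0.0194)² = 0.000375
Total = 0.133. Share from u = 0.0975/0.133 = 0.731.

73.1%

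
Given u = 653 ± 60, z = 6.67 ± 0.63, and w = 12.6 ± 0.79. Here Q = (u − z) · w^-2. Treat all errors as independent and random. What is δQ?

0.635

Let h = u − z = 646. δh = √(δu² + δz²) = √(3600 + 0.397) = 60.0, so δh/h = 0.0928.
Q is then a monomial in h, w:
δQ/Q = √((δh/h)² + (-2·δw/w)²) = √(0.00862 + 0.0157) = 0.156
Q = 4.07, so δQ = 0.156 × 4.07 = 0.635.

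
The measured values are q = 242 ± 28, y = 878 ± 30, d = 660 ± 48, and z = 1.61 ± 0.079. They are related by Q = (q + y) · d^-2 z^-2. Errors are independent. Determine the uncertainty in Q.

0.000178

Let u = q + y = 1120. δu = √(δq² + δy²) = √(784 + 900) = 41.0, so δu/u = 0.0366.
Q is then a monomial in u, d, z:
δQ/Q = √((δu/u)² + (-2·δd/d)² + (-2·δz/z)²) = √(0.00134 + 0.0212 + 0.00963) = 0.179
Q = 0.000992, so δQ = 0.179 × 0.000992 = 0.000178.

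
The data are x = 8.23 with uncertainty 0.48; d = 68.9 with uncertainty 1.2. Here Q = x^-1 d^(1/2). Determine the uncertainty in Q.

0.0595

Q is a product of powers, so relative uncertainties combine in quadrature:
  (-1·δx/x)² = (-1×0.0583)² = 0.00340;  (½·δd/d)² = (0.5×0.0174)² = 7.58e-05
δQ/Q = √(0.00348) = 0.0590
Q = 1.01, so δQ = 0.0590 × 1.01 = 0.0595.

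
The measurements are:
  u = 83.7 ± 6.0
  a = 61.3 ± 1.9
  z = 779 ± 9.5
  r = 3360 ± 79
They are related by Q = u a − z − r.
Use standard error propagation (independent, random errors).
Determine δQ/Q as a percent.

Let p = u·a = 5130. δp/p = √((1·δu/u)² + (1·δa/a)²) = √(0.00514 + 0.000961) = 0.0781, so δp = 401.
Q = p − z − r: δQ = √(δp² + δz² + δr²) = √(1.61e+05 + 90.2 + 6240) = 409
Q = 992, so δQ/Q = 409/992 = 0.412.

41.2%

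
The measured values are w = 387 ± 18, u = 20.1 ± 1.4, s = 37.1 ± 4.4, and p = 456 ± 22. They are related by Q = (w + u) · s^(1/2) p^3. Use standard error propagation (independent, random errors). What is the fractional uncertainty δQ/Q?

0.163

Let h = w + u = 407. δh = √(δw² + δu²) = √(324 + 1.96) = 18.1, so δh/h = 0.0443.
Q is then a monomial in h, s, p:
δQ/Q = √((δh/h)² + (½·δs/s)² + (3·δp/p)²) = √(0.00197 + 0.00352 + 0.0209) = 0.163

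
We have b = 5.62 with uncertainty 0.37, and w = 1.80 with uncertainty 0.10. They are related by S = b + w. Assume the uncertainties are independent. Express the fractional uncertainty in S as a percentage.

5.17%

For a sum/difference, combine absolute errors in quadrature:
  (δb)² = 0.137;  (δw)² = 0.0100
δS = √(0.147) = 0.383
S = 7.42, so δS/S = 0.383/7.42 = 0.0517.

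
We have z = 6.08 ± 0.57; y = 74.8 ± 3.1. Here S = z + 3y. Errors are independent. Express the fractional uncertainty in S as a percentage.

Absolute uncertainties add in quadrature for a linear combination:
  (δz)² = 0.325;  (3·δy)² = 86.5
δS = √(86.8) = 9.32
S = 230, so δS/S = 9.32/230 = 0.0404.

4.04%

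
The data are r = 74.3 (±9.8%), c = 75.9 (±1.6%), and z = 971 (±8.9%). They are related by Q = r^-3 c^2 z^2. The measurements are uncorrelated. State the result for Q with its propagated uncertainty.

Each factor contributes (exponent × relative error)² to (δQ/Q)²:
  (-3·δr/r)² = (-3×0.0980)² = 0.0864;  (2·δc/c)² = (2×0.0160)² = 0.00102;  (2·δz/z)² = (2×0.0890)² = 0.0317
δQ/Q = √(0.119) = 0.345
Q = 13200, so δQ = 0.345 × 13200 = 4570.

13200 ± 4570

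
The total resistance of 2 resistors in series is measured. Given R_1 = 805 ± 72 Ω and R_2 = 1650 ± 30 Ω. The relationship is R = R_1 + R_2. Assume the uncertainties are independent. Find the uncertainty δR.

78.0 Ω

R is a linear combination, so absolute uncertainties add in quadrature:
  (δR_1)² = 5180;  (δR_2)² = 900
δR = √(6080) = 78.0 Ω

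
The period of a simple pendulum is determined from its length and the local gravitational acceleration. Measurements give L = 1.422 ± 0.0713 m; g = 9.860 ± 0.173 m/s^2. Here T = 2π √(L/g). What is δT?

Since T is a product/quotient, work with relative uncertainties:
  (½·δL/L)² = (0.5×0.0501)² = 0.000629;  (−½·δg/g)² = (-0.5×0.0175)² = 7.7e-05
δT/T = √(0.000705) = 0.0266
T = 2.386 s, so δT = 0.0266 × 2.386 = 0.0634 s.

0.0634 s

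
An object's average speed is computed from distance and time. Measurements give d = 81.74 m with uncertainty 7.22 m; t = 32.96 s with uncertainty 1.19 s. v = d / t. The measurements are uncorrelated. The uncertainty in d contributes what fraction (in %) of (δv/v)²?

(δv/v)² = (1·δd/d)² + (-1·δt/t)²
  d term: (1×0.0883)² = 0.00780
  t term: (-1×0.0361)² = 0.00130
Total = 0.00911. Share from d = 0.00780/0.00911 = 0.857.

85.7%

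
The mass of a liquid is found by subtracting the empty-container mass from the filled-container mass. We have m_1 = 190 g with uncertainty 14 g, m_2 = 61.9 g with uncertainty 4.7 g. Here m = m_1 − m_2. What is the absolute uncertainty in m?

14.8 g

m is a linear combination, so absolute uncertainties add in quadrature:
  (δm_1)² = 196;  (δm_2)² = 22.1
δm = √(218) = 14.8 g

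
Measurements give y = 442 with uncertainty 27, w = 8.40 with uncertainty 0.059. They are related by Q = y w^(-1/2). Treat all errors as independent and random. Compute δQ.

Q is a product of powers, so relative uncertainties combine in quadrature:
  (1·δy/y)² = (1×0.0611)² = 0.00373;  (−½·δw/w)² = (-0.5×0.00702)² = 1.23e-05
δQ/Q = √(0.00374) = 0.0612
Q = 153, so δQ = 0.0612 × 153 = 9.33.

9.33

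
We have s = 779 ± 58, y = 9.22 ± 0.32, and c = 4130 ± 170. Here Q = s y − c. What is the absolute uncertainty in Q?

614

Let p = s·y = 7180. δp/p = √((1·δs/s)² + (1·δy/y)²) = √(0.00554 + 0.00120) = 0.0821, so δp = 590.
Q = p − c: δQ = √(δp² + δc²) = √(3.48e+05 + 28900) = 614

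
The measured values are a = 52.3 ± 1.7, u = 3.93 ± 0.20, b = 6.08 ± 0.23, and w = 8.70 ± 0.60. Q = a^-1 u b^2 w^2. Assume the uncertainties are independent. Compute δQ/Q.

0.169

Q is a product of powers, so relative uncertainties combine in quadrature:
  (-1·δa/a)² = (-1×0.0325)² = 0.00106;  (1·δu/u)² = (1×0.0509)² = 0.00259;  (2·δb/b)² = (2×0.0378)² = 0.00572;  (2·δw/w)² = (2×0.0690)² = 0.0190
δQ/Q = √(0.0284) = 0.169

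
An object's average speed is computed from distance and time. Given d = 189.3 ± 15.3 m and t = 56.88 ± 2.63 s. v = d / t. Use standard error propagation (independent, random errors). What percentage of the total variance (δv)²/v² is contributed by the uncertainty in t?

24.7%

(δv/v)² = (1·δd/d)² + (-1·δt/t)²
  d term: (1×0.0808)² = 0.00653
  t term: (-1×0.0462)² = 0.00214
Total = 0.00867. Share from t = 0.00214/0.00867 = 0.247.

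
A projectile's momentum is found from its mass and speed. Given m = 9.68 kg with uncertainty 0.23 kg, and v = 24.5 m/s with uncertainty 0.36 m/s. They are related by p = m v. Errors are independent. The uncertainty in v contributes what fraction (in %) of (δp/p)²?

(δp/p)² = (1·δm/m)² + (1·δv/v)²
  m term: (1×0.0238)² = 0.000565
  v term: (1×0.0147)² = 0.000216
Total = 0.000780. Share from v = 0.000216/0.000780 = 0.277.

27.7%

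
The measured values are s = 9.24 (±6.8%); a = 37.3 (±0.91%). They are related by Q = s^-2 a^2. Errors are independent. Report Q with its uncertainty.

16.3 ± 2.24

Each factor contributes (exponent × relative error)² to (δQ/Q)²:
  (-2·δs/s)² = (-2×0.0680)² = 0.0185;  (2·δa/a)² = (2×0.00910)² = 0.000331
δQ/Q = √(0.0188) = 0.137
Q = 16.3, so δQ = 0.137 × 16.3 = 2.24.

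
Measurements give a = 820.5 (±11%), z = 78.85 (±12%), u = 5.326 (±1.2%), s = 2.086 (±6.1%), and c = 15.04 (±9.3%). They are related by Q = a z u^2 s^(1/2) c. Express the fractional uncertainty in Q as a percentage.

Relative error in a monomial: (δQ/Q)² = Σ (nᵢ · δxᵢ/xᵢ)².
  (1·δa/a)² = (1×0.110)² = 0.0121;  (1·δz/z)² = (1×0.120)² = 0.0144;  (2·δu/u)² = (2×0.0120)² = 0.000576;  (½·δs/s)² = (0.5×0.0610)² = 0.000930;  (1·δc/c)² = (1×0.0930)² = 0.00865
δQ/Q = √(0.0367) = 0.191

19.1%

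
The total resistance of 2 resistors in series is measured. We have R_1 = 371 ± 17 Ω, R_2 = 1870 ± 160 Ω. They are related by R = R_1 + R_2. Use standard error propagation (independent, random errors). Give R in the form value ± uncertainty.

Sums and differences: (δR)² = Σ (cᵢ δxᵢ)².
  (δR_1)² = 289;  (δR_2)² = 25600
δR = √(25900) = 161 Ω
R = 2240 Ω.

2240 ± 161 Ω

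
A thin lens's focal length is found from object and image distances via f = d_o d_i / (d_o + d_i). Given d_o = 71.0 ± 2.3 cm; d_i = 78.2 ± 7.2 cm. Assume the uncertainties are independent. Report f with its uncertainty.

37.2 ± 1.75 cm

∂f/∂d_o = (d_i/(d_o+d_i))² = 0.275;  ∂f/∂d_i = (d_o/(d_o+d_i))² = 0.226
δf = √((∂f/∂d_o · δd_o)² + (∂f/∂d_i · δd_i)²) = √(0.399 + 2.66) = 1.75 cm
f = 37.2 cm.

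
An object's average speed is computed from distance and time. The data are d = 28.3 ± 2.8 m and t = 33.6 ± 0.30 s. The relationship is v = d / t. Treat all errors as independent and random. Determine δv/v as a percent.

v is a product of powers, so relative uncertainties combine in quadrature:
  (1·δd/d)² = (1×0.0989)² = 0.00979;  (-1·δt/t)² = (-1×0.00893)² = 7.97e-05
δv/v = √(0.00987) = 0.0993

9.93%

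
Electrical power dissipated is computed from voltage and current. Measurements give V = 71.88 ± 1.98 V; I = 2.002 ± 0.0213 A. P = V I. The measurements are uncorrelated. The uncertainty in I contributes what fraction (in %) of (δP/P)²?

13.0%

(δP/P)² = (1·δV/V)² + (1·δI/I)²
  V term: (1×0.0275)² = 0.000759
  I term: (1×0.0106)² = 0.000113
Total = 0.000872. Share from I = 0.000113/0.000872 = 0.130.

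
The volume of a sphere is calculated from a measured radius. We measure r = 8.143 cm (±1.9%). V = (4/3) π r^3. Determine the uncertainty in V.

129 cm^3

Each factor contributes (exponent × relative error)² to (δV/V)²:
  (3·δr/r)² = (3×0.0190)² = 0.00325
δV/V = √(0.00325) = 0.0570
V = 2262 cm^3, so δV = 0.0570 × 2262 = 129 cm^3.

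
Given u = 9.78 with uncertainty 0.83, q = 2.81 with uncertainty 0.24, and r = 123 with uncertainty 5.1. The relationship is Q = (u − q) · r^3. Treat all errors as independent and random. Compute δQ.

Let w = u − q = 6.97. δw = √(δu² + δq²) = √(0.689 + 0.0576) = 0.864, so δw/w = 0.124.
Q is then a monomial in w, r:
δQ/Q = √((δw/w)² + (3·δr/r)²) = √(0.0154 + 0.0155) = 0.176
Q = 1.3e+07, so δQ = 0.176 × 1.3e+07 = 2.28e+06.

2.28e+06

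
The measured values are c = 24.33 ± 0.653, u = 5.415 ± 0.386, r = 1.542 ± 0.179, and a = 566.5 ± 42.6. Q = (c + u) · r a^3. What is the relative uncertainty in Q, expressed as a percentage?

Let w = c + u = 29.74. δw = √(δc² + δu²) = √(0.426 + 0.149) = 0.759, so δw/w = 0.0255.
Q is then a monomial in w, r, a:
δQ/Q = √((δw/w)² + (1·δr/r)² + (3·δa/a)²) = √(0.000650 + 0.0135 + 0.0509) = 0.255

25.5%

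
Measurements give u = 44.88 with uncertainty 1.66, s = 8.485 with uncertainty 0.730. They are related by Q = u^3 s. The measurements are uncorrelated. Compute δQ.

Since Q is a product/quotient, work with relative uncertainties:
  (3·δu/u)² = (3×0.0370)² = 0.0123;  (1·δs/s)² = (1×0.0860)² = 0.00740
δQ/Q = √(0.0197) = 0.140
Q = 767000, so δQ = 0.140 × 767000 = 1.08e+05.

1.08e+05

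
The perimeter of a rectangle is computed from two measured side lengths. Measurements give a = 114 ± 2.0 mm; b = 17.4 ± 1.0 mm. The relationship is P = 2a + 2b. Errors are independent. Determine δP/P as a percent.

1.70%

For a sum/difference, combine absolute errors in quadrature:
  (2·δa)² = 16.0;  (2·δb)² = 4.00
δP = √(20.0) = 4.47 mm
P = 263 mm, so δP/P = 4.47/263 = 0.0170.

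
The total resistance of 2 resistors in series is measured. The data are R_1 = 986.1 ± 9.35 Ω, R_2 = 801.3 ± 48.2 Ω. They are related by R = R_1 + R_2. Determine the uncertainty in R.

Sums and differences: (δR)² = Σ (cᵢ δxᵢ)².
  (δR_1)² = 87.4;  (δR_2)² = 2320
δR = √(2410) = 49.1 Ω

49.1 Ω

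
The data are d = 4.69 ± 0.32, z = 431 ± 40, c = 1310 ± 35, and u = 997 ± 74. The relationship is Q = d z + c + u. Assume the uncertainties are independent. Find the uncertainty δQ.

Let p = d·z = 2020. δp/p = √((1·δd/d)² + (1·δz/z)²) = √(0.00466 + 0.00861) = 0.115, so δp = 233.
Q = p + c + u: δQ = √(δp² + δc² + δu²) = √(54200 + 1220 + 5480) = 247

247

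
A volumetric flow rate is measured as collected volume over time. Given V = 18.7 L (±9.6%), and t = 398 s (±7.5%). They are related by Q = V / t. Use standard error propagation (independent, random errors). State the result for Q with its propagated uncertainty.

For a monomial Q ∝ V, t^-1, fractional errors add in quadrature:
  (1·δV/V)² = (1×0.0960)² = 0.00922;  (-1·δt/t)² = (-1×0.0750)² = 0.00562
δQ/Q = √(0.0148) = 0.122
Q = 0.0470 L/s, so δQ = 0.122 × 0.0470 = 0.00572 L/s.

0.0470 ± 0.00572 L/s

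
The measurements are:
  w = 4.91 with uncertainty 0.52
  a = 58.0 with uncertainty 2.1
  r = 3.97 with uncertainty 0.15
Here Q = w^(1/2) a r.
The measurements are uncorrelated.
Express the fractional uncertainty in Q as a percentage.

Relative error in a monomial: (δQ/Q)² = Σ (nᵢ · δxᵢ/xᵢ)².
  (½·δw/w)² = (0.5×0.106)² = 0.00280;  (1·δa/a)² = (1×0.0362)² = 0.00131;  (1·δr/r)² = (1×0.0378)² = 0.00143
δQ/Q = √(0.00554) = 0.0744

7.44%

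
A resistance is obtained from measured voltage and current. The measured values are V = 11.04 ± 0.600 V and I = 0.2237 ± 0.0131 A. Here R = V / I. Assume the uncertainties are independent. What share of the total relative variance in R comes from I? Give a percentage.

(δR/R)² = (1·δV/V)² + (-1·δI/I)²
  V term: (1×0.0543)² = 0.00295
  I term: (-1×0.0586)² = 0.00343
Total = 0.00638. Share from I = 0.00343/0.00638 = 0.537.

53.7%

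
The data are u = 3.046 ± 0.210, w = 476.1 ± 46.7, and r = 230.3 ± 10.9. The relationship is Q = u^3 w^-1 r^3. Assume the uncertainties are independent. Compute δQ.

Products/powers → add relative errors in quadrature, weighted by exponent:
  (3·δu/u)² = (3×0.0689)² = 0.0428;  (-1·δw/w)² = (-1×0.0981)² = 0.00962;  (3·δr/r)² = (3×0.0473)² = 0.0202
δQ/Q = √(0.0726) = 0.269
Q = 725100, so δQ = 0.269 × 725100 = 1.95e+05.

1.95e+05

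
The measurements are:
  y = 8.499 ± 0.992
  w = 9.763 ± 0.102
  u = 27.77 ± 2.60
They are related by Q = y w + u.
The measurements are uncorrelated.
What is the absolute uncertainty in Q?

Let p = y·w = 82.98. δp/p = √((1·δy/y)² + (1·δw/w)²) = √(0.0136 + 0.000109) = 0.117, so δp = 9.72.
Q = p + u: δQ = √(δp² + δu²) = √(94.5 + 6.76) = 10.1

10.1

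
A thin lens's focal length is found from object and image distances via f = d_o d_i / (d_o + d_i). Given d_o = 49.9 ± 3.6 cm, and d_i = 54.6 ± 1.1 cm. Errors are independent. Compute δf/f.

∂f/∂d_o = (d_i/(d_o+d_i))² = 0.273;  ∂f/∂d_i = (d_o/(d_o+d_i))² = 0.228
δf = √((∂f/∂d_o · δd_o)² + (∂f/∂d_i · δd_i)²) = √(0.966 + 0.0629) = 1.01 cm
f = 26.1 cm, so δf/f = 1.01/26.1 = 0.0389.

0.0389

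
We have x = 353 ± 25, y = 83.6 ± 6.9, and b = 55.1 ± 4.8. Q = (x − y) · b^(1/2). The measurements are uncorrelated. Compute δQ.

Let u = x − y = 269. δu = √(δx² + δy²) = √(625 + 47.6) = 25.9, so δu/u = 0.0963.
Q is then a monomial in u, b:
δQ/Q = √((δu/u)² + (½·δb/b)²) = √(0.00927 + 0.00190) = 0.106
Q = 2000, so δQ = 0.106 × 2000 = 211.

211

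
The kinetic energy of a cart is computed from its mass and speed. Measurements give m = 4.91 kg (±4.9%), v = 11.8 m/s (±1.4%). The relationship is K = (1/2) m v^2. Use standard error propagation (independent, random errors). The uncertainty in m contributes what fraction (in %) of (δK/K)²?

(δK/K)² = (1·δm/m)² + (2·δv/v)²
  m term: (1×0.0490)² = 0.00240
  v term: (2×0.0140)² = 0.000784
Total = 0.00319. Share from m = 0.00240/0.00319 = 0.754.

75.4%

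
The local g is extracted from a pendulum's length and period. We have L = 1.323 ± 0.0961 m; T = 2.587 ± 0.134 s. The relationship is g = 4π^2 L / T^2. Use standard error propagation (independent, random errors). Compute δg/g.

0.127

Each factor contributes (exponent × relative error)² to (δg/g)²:
  (1·δL/L)² = (1×0.0726)² = 0.00528;  (-2·δT/T)² = (-2×0.0518)² = 0.0107
δg/g = √(0.0160) = 0.127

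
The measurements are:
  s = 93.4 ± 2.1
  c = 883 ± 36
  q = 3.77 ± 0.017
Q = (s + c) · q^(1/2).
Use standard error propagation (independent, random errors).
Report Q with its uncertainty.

1900 ± 70.1

Let u = s + c = 976. δu = √(δs² + δc²) = √(4.41 + 1300) = 36.1, so δu/u = 0.0369.
Q is then a monomial in u, q:
δQ/Q = √((δu/u)² + (½·δq/q)²) = √(0.00136 + 5.08e-06) = 0.0370
Q = 1900, so δQ = 0.0370 × 1900 = 70.1.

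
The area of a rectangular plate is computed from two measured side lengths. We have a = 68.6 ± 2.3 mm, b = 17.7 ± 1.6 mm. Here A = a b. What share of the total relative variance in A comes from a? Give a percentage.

12.1%

(δA/A)² = (1·δa/a)² + (1·δb/b)²
  a term: (1×0.0335)² = 0.00112
  b term: (1×0.0904)² = 0.00817
Total = 0.00930. Share from a = 0.00112/0.00930 = 0.121.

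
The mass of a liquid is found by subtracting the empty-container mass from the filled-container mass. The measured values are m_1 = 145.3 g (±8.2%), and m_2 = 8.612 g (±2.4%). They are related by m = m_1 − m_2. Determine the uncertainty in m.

11.9 g

Sums and differences: (δm)² = Σ (cᵢ δxᵢ)².
  (δm_1)² = 142;  (δm_2)² = 0.0427
δm = √(142) = 11.9 g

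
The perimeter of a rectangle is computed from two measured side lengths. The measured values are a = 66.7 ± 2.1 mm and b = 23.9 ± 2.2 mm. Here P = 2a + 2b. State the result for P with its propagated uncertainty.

181 ± 6.08 mm

Absolute uncertainties add in quadrature for a linear combination:
  (2·δa)² = 17.6;  (2·δb)² = 19.4
δP = √(37.0) = 6.08 mm
P = 181 mm.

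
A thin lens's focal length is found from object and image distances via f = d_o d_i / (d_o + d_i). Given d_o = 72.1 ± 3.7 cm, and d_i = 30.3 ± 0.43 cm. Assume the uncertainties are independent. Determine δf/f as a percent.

1.82%

∂f/∂d_o = (d_i/(d_o+d_i))² = 0.0876;  ∂f/∂d_i = (d_o/(d_o+d_i))² = 0.496
δf = √((∂f/∂d_o · δd_o)² + (∂f/∂d_i · δd_i)²) = √(0.105 + 0.0454) = 0.388 cm
f = 21.3 cm, so δf/f = 0.388/21.3 = 0.0182.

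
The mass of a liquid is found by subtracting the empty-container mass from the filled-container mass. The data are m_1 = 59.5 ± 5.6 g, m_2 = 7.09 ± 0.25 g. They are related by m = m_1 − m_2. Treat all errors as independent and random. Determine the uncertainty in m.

5.61 g

Sums and differences: (δm)² = Σ (cᵢ δxᵢ)².
  (δm_1)² = 31.4;  (δm_2)² = 0.0625
δm = √(31.4) = 5.61 g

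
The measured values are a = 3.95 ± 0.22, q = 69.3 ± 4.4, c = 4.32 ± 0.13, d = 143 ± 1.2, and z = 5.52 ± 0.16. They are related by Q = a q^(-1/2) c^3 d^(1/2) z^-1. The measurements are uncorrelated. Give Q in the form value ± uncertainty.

82.9 ± 9.49

Each factor contributes (exponent × relative error)² to (δQ/Q)²:
  (1·δa/a)² = (1×0.0557)² = 0.00310;  (−½·δq/q)² = (-0.5×0.0635)² = 0.00101;  (3·δc/c)² = (3×0.0301)² = 0.00815;  (½·δd/d)² = (0.5×0.00839)² = 1.76e-05;  (-1·δz/z)² = (-1×0.0290)² = 0.000840
δQ/Q = √(0.0131) = 0.115
Q = 82.9, so δQ = 0.115 × 82.9 = 9.49.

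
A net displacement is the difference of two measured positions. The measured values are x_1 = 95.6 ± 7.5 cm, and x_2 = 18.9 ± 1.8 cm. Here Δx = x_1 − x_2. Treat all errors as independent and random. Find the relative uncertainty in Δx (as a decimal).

Each term contributes (cᵢ δxᵢ)² to (δΔx)²:
  (δx_1)² = 56.2;  (δx_2)² = 3.24
δΔx = √(59.5) = 7.71 cm
Δx = 76.7 cm, so δΔx/Δx = 7.71/76.7 = 0.101.

0.101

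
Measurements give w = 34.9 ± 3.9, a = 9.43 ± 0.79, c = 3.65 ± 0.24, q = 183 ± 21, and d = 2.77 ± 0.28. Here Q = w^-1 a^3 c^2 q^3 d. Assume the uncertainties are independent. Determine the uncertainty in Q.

2.56e+09

Each factor contributes (exponent × relative error)² to (δQ/Q)²:
  (-1·δw/w)² = (-1×0.112)² = 0.0125;  (3·δa/a)² = (3×0.0838)² = 0.0632;  (2·δc/c)² = (2×0.0658)² = 0.0173;  (3·δq/q)² = (3×0.115)² = 0.119;  (1·δd/d)² = (1×0.101)² = 0.0102
δQ/Q = √(0.222) = 0.471
Q = 5.43e+09, so δQ = 0.471 × 5.43e+09 = 2.56e+09.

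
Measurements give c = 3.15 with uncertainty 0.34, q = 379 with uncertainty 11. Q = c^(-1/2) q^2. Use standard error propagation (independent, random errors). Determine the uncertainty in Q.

6410

Each factor contributes (exponent × relative error)² to (δQ/Q)²:
  (−½·δc/c)² = (-0.5×0.108)² = 0.00291;  (2·δq/q)² = (2×0.0290)² = 0.00337
δQ/Q = √(0.00628) = 0.0793
Q = 80900, so δQ = 0.0793 × 80900 = 6410.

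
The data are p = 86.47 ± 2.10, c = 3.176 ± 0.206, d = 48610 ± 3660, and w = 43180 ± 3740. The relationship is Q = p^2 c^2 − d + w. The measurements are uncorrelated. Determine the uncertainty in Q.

11700

Let h = p^2·c^2 = 75420. δh/h = √((2·δp/p)² + (2·δc/c)²) = √(0.00236 + 0.0168) = 0.139, so δh = 10400.
Q = h − d + w: δQ = √(δh² + δd² + δw²) = √(1.09e+08 + 1.34e+07 + 1.4e+07) = 11700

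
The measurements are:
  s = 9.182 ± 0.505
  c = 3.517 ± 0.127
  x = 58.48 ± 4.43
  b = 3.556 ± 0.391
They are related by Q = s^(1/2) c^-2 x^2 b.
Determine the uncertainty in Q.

603

Relative error in a monomial: (δQ/Q)² = Σ (nᵢ · δxᵢ/xᵢ)².
  (½·δs/s)² = (0.5×0.0550)² = 0.000756;  (-2·δc/c)² = (-2×0.0361)² = 0.00522;  (2·δx/x)² = (2×0.0758)² = 0.0230;  (1·δb/b)² = (1×0.110)² = 0.0121
δQ/Q = √(0.0410) = 0.203
Q = 2979, so δQ = 0.203 × 2979 = 603.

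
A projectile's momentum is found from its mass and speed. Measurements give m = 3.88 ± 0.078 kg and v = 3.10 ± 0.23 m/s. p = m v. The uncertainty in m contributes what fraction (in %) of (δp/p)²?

(δp/p)² = (1·δm/m)² + (1·δv/v)²
  m term: (1×0.0201)² = 0.000404
  v term: (1×0.0742)² = 0.00550
Total = 0.00591. Share from m = 0.000404/0.00591 = 0.0684.

6.84%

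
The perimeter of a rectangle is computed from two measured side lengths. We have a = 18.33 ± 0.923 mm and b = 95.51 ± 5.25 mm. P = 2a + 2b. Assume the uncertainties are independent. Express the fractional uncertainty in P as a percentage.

4.68%

Each term contributes (cᵢ δxᵢ)² to (δP)²:
  (2·δa)² = 3.41;  (2·δb)² = 110
δP = √(114) = 10.7 mm
P = 227.7 mm, so δP/P = 10.7/227.7 = 0.0468.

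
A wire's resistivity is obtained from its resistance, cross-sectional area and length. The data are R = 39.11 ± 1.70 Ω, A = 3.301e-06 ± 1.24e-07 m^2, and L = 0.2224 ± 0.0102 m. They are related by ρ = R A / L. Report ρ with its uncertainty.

Since ρ is a product/quotient, work with relative uncertainties:
  (1·δR/R)² = (1×0.0435)² = 0.00189;  (1·δA/A)² = (1×0.0376)² = 0.00141;  (-1·δL/L)² = (-1×0.0459)² = 0.00210
δρ/ρ = √(0.00540) = 0.0735
ρ = 0.0005805 Ω·m, so δρ = 0.0735 × 0.0005805 = 4.27e-05 Ω·m.

(5.805 ± 0.427) × 10^-4 Ω·m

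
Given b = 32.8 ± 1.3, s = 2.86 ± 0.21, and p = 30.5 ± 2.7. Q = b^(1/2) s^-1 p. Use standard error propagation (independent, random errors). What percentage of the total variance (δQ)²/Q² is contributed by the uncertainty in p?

57.5%

(δQ/Q)² = (½·δb/b)² + (-1·δs/s)² + (1·δp/p)²
  b term: (0.5×0.0396)² = 0.000393
  s term: (-1×0.0734)² = 0.00539
  p term: (1×0.0885)² = 0.00784
Total = 0.0136. Share from p = 0.00784/0.0136 = 0.575.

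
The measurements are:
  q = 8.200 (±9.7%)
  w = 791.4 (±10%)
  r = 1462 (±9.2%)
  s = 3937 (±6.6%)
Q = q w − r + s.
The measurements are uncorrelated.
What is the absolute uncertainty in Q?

950

Let p = q·w = 6489. δp/p = √((1·δq/q)² + (1·δw/w)²) = √(0.00941 + 0.0100) = 0.139, so δp = 904.
Q = p − r + s: δQ = √(δp² + δr² + δs²) = √(8.17e+05 + 18100 + 67500) = 950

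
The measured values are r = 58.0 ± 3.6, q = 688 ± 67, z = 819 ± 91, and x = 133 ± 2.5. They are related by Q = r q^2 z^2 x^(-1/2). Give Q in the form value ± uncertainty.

(1.60 ± 0.482) × 10^12

Relative error in a monomial: (δQ/Q)² = Σ (nᵢ · δxᵢ/xᵢ)².
  (1·δr/r)² = (1×0.0621)² = 0.00385;  (2·δq/q)² = (2×0.0974)² = 0.0379;  (2·δz/z)² = (2×0.111)² = 0.0494;  (−½·δx/x)² = (-0.5×0.0188)² = 8.83e-05
δQ/Q = √(0.0913) = 0.302
Q = 1.6e+12, so δQ = 0.302 × 1.6e+12 = 4.82e+11.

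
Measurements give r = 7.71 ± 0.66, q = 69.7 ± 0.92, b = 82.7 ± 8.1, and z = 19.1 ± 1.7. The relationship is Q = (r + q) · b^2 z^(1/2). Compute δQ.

Let u = r + q = 77.4. δu = √(δr² + δq²) = √(0.436 + 0.846) = 1.13, so δu/u = 0.0146.
Q is then a monomial in u, b, z:
δQ/Q = √((δu/u)² + (2·δb/b)² + (½·δz/z)²) = √(0.000214 + 0.0384 + 0.00198) = 0.201
Q = 2.31e+06, so δQ = 0.201 × 2.31e+06 = 4.66e+05.

4.66e+05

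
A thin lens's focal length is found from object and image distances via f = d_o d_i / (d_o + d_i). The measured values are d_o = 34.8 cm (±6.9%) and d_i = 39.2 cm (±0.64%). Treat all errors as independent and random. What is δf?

0.676 cm

∂f/∂d_o = (d_i/(d_o+d_i))² = 0.281;  ∂f/∂d_i = (d_o/(d_o+d_i))² = 0.221
δf = √((∂f/∂d_o · δd_o)² + (∂f/∂d_i · δd_i)²) = √(0.454 + 0.00308) = 0.676 cm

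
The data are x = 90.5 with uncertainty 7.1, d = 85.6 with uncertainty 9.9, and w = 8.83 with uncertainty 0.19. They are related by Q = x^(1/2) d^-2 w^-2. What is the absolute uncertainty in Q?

3.97e-06

For a monomial Q ∝ x^(1/2), d^-2, w^-2, fractional errors add in quadrature:
  (½·δx/x)² = (0.5×0.0785)² = 0.00154;  (-2·δd/d)² = (-2×0.116)² = 0.0535;  (-2·δw/w)² = (-2×0.0215)² = 0.00185
δQ/Q = √(0.0569) = 0.239
Q = 1.67e-05, so δQ = 0.239 × 1.67e-05 = 3.97e-06.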